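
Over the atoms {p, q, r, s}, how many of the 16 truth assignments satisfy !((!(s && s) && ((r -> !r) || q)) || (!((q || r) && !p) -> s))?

Initial set: {!((!(s && s) && ((r -> !r) || q)) || (!((q || r) && !p) -> s))}.
!((!(s && s) && ((r -> !r) || q)) || (!((q || r) && !p) -> s)): α-rule — add !(!(s && s) && ((r -> !r) || q)), !(!((q || r) && !p) -> s).
!(!((q || r) && !p) -> s): α-rule — add !((q || r) && !p), !s.
!(!(s && s) && ((r -> !r) || q)): β-rule — branch into !!(s && s)  //  !((r -> !r) || q).
  branch 1 (add !!(s && s)):
    !!(s && s): α-rule — add s, s.
    × closes — contains both s and !s.
  branch 2 (add !((r -> !r) || q)):
    !((r -> !r) || q): α-rule — add !(r -> !r), !q.
    !(r -> !r): α-rule — add r, !!r.
    !((q || r) && !p): β-rule — branch into !(q || r)  //  !!p.
      branch 2.1 (add !(q || r)):
        !(q || r): α-rule — add !q, !r.
        × closes — contains both r and !r.
      branch 2.2 (add !!p):
        ○ open, literals {p=true, q=false, r=true, s=false}.
2 branches closed, 1 open.
Each open branch fixes some atoms; the unmentioned ones are free. Counting distinct full assignments: branch {p=true, q=false, r=true, s=false} (none free) contributes 1 new. Total: 1.

1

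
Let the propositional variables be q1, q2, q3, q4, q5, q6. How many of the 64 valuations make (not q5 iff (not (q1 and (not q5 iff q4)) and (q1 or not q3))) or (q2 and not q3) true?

Initial set: {T ((not q5 iff (not (q1 and (not q5 iff q4)) and (q1 or not q3))) or (q2 and not q3))}.
T ((not q5 iff (not (q1 and (not q5 iff q4)) and (q1 or not q3))) or (q2 and not q3)): β-rule — branch into T (not q5 iff (not (q1 and (not q5 iff q4)) and (q1 or not q3)))  //  T (q2 and not q3).
  branch 1 (add T (not q5 iff (not (q1 and (not q5 iff q4)) and (q1 or not q3)))):
    T (not q5 iff (not (q1 and (not q5 iff q4)) and (q1 or not q3))): β-rule — branch into T not q5, T (not (q1 and (not q5 iff q4)) and (q1 or not q3))  //  F not q5, F (not (q1 and (not q5 iff q4)) and (q1 or not q3)).
      branch 1.1 (add T not q5, T (not (q1 and (not q5 iff q4)) and (q1 or not q3))):
        T (not (q1 and (not q5 iff q4)) and (q1 or not q3)): α-rule — add T not (q1 and (not q5 iff q4)), T (q1 or not q3).
        T not (q1 and (not q5 iff q4)): β-rule — branch into F q1  //  F (not q5 iff q4).
          branch 1.1.1 (add F q1):
            T (q1 or not q3): β-rule — branch into T q1  //  T not q3.
              branch 1.1.1.1 (add T q1):
                × closes — contains both q1 and not q1.
              branch 1.1.1.2 (add T not q3):
                ○ open, literals {q1=false, q3=false, q5=false}.
          branch 1.1.2 (add F (not q5 iff q4)):
            T (q1 or not q3): β-rule — branch into T q1  //  T not q3.
              branch 1.1.2.1 (add T q1):
                F (not q5 iff q4): β-rule — branch into T not q5, F q4  //  F not q5, T q4.
                  branch 1.1.2.1.1 (add T not q5, F q4):
                    ○ open, literals {q1=true, q4=false, q5=false}.
                  branch 1.1.2.1.2 (add F not q5, T q4):
                    × closes — contains both q5 and not q5.
              branch 1.1.2.2 (add T not q3):
                F (not q5 iff q4): β-rule — branch into T not q5, F q4  //  F not q5, T q4.
                  branch 1.1.2.2.1 (add T not q5, F q4):
                    ○ open, literals {q3=false, q4=false, q5=false}.
                  branch 1.1.2.2.2 (add F not q5, T q4):
                    × closes — contains both q5 and not q5.
      branch 1.2 (add F not q5, F (not (q1 and (not q5 iff q4)) and (q1 or not q3))):
        F (not (q1 and (not q5 iff q4)) and (q1 or not q3)): β-rule — branch into F not (q1 and (not q5 iff q4))  //  F (q1 or not q3).
          branch 1.2.1 (add F not (q1 and (not q5 iff q4))):
            F not (q1 and (not q5 iff q4)): α-rule — add T q1, T (not q5 iff q4).
            T (not q5 iff q4): β-rule — branch into T not q5, T q4  //  F not q5, F q4.
              branch 1.2.1.1 (add T not q5, T q4):
                × closes — contains both q5 and not q5.
              branch 1.2.1.2 (add F not q5, F q4):
                ○ open, literals {q1=true, q4=false, q5=true}.
          branch 1.2.2 (add F (q1 or not q3)):
            F (q1 or not q3): α-rule — add F q1, F not q3.
            ○ open, literals {q1=false, q3=true, q5=true}.
  branch 2 (add T (q2 and not q3)):
    T (q2 and not q3): α-rule — add T q2, T not q3.
    ○ open, literals {q2=true, q3=false}.
4 branches closed, 6 open.
Each open branch fixes some atoms; the unmentioned ones are free. Counting distinct full assignments: branch {q1=false, q3=false, q5=false} (q2, q4, q6) contributes 8 new; branch {q1=true, q4=false, q5=false} (q2, q3, q6) contributes 8 new; branch {q3=false, q4=false, q5=false} (q1, q2, q6) contributes 0 new; branch {q1=true, q4=false, q5=true} (q2, q3, q6) contributes 8 new; branch {q1=false, q3=true, q5=true} (q2, q4, q6) contributes 8 new; branch {q2=true, q3=false} (q1, q4, q5, q6) contributes 8 new. Total: 40.

40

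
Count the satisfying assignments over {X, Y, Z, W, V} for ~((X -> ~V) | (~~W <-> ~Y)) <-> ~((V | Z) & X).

8

Initial set: {(~((X -> ~V) | (~~W <-> ~Y)) <-> ~((V | Z) & X))}.
(~((X -> ~V) | (~~W <-> ~Y)) <-> ~((V | Z) & X)): β-rule — branch into ~((X -> ~V) | (~~W <-> ~Y)), ~((V | Z) & X)  //  ~~((X -> ~V) | (~~W <-> ~Y)), ~~((V | Z) & X).
  branch 1 (add ~((X -> ~V) | (~~W <-> ~Y)), ~((V | Z) & X)):
    ~((X -> ~V) | (~~W <-> ~Y)): α-rule — add ~(X -> ~V), ~(~~W <-> ~Y).
    ~(X -> ~V): α-rule — add X, ~~V.
    ~((V | Z) & X): β-rule — branch into ~(V | Z)  //  ~X.
      branch 1.1 (add ~(V | Z)):
        ~(V | Z): α-rule — add ~V, ~Z.
        × closes — contains both V and ~V.
      branch 1.2 (add ~X):
        × closes — contains both X and ~X.
  branch 2 (add ~~((X -> ~V) | (~~W <-> ~Y)), ~~((V | Z) & X)):
    ~~((V | Z) & X): α-rule — add (V | Z), X.
    ~~((X -> ~V) | (~~W <-> ~Y)): β-rule — branch into (X -> ~V)  //  (~~W <-> ~Y).
      branch 2.1 (add (X -> ~V)):
        (V | Z): β-rule — branch into V  //  Z.
          branch 2.1.1 (add V):
            (X -> ~V): β-rule — branch into ~X  //  ~V.
              branch 2.1.1.1 (add ~X):
                × closes — contains both X and ~X.
              branch 2.1.1.2 (add ~V):
                × closes — contains both V and ~V.
          branch 2.1.2 (add Z):
            (X -> ~V): β-rule — branch into ~X  //  ~V.
              branch 2.1.2.1 (add ~X):
                × closes — contains both X and ~X.
              branch 2.1.2.2 (add ~V):
                ○ open, literals {V=0, X=1, Z=1}.
      branch 2.2 (add (~~W <-> ~Y)):
        (V | Z): β-rule — branch into V  //  Z.
          branch 2.2.1 (add V):
            (~~W <-> ~Y): β-rule — branch into ~~W, ~Y  //  ~~~W, ~~Y.
              branch 2.2.1.1 (add ~~W, ~Y):
                ~~W: drop double negation, giving W.
                ○ open, literals {V=1, W=1, X=1, Y=0}.
              branch 2.2.1.2 (add ~~~W, ~~Y):
                ~~~W: drop double negation, giving ~W.
                ○ open, literals {V=1, W=0, X=1, Y=1}.
          branch 2.2.2 (add Z):
            (~~W <-> ~Y): β-rule — branch into ~~W, ~Y  //  ~~~W, ~~Y.
              branch 2.2.2.1 (add ~~W, ~Y):
                ~~W: drop double negation, giving W.
                ○ open, literals {W=1, X=1, Y=0, Z=1}.
              branch 2.2.2.2 (add ~~~W, ~~Y):
                ~~~W: drop double negation, giving ~W.
                ○ open, literals {W=0, X=1, Y=1, Z=1}.
5 branches closed, 5 open.
Each open branch fixes some atoms; the unmentioned ones are free. Counting distinct full assignments: branch {V=0, X=1, Z=1} (Y, W) contributes 4 new; branch {V=1, W=1, X=1, Y=0} (Z) contributes 2 new; branch {V=1, W=0, X=1, Y=1} (Z) contributes 2 new; branch {W=1, X=1, Y=0, Z=1} (V) contributes 0 new; branch {W=0, X=1, Y=1, Z=1} (V) contributes 0 new. Total: 8.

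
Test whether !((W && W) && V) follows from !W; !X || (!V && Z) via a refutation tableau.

Initial set: {!W; (!X || (!V && Z)); !!((W && W) && V)}.
!!((W && W) && V): α-rule — add (W && W), V.
(W && W): α-rule — add W, W.
× closes — contains both W and !W.
All 1 branch closes.
Every branch closed, so the premises entail the conclusion.

Yes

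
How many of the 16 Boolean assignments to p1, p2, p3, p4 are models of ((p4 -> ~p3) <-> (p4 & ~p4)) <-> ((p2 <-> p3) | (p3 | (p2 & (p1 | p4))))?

Initial set: {(((p4 -> ~p3) <-> (p4 & ~p4)) <-> ((p2 <-> p3) | (p3 | (p2 & (p1 | p4)))))}.
(((p4 -> ~p3) <-> (p4 & ~p4)) <-> ((p2 <-> p3) | (p3 | (p2 & (p1 | p4))))): β-rule — branch into ((p4 -> ~p3) <-> (p4 & ~p4)), ((p2 <-> p3) | (p3 | (p2 & (p1 | p4))))  //  ~((p4 -> ~p3) <-> (p4 & ~p4)), ~((p2 <-> p3) | (p3 | (p2 & (p1 | p4)))).
  branch 1 (add ((p4 -> ~p3) <-> (p4 & ~p4)), ((p2 <-> p3) | (p3 | (p2 & (p1 | p4))))):
    ((p4 -> ~p3) <-> (p4 & ~p4)): β-rule — branch into (p4 -> ~p3), (p4 & ~p4)  //  ~(p4 -> ~p3), ~(p4 & ~p4).
      branch 1.1 (add (p4 -> ~p3), (p4 & ~p4)):
        (p4 & ~p4): α-rule — add p4, ~p4.
        × closes — contains both p4 and ~p4.
      branch 1.2 (add ~(p4 -> ~p3), ~(p4 & ~p4)):
        ~(p4 -> ~p3): α-rule — add p4, ~~p3.
        ((p2 <-> p3) | (p3 | (p2 & (p1 | p4)))): β-rule — branch into (p2 <-> p3)  //  (p3 | (p2 & (p1 | p4))).
          branch 1.2.1 (add (p2 <-> p3)):
            ~(p4 & ~p4): β-rule — branch into ~p4  //  ~~p4.
              branch 1.2.1.1 (add ~p4):
                × closes — contains both p4 and ~p4.
              branch 1.2.1.2 (add ~~p4):
                (p2 <-> p3): β-rule — branch into p2, p3  //  ~p2, ~p3.
                  branch 1.2.1.2.1 (add p2, p3):
                    ○ open, literals {p2=1, p3=1, p4=1}.
                  branch 1.2.1.2.2 (add ~p2, ~p3):
                    × closes — contains both p3 and ~p3.
          branch 1.2.2 (add (p3 | (p2 & (p1 | p4)))):
            ~(p4 & ~p4): β-rule — branch into ~p4  //  ~~p4.
              branch 1.2.2.1 (add ~p4):
                × closes — contains both p4 and ~p4.
              branch 1.2.2.2 (add ~~p4):
                (p3 | (p2 & (p1 | p4))): β-rule — branch into p3  //  (p2 & (p1 | p4)).
                  branch 1.2.2.2.1 (add p3):
                    ○ open, literals {p3=1, p4=1}.
                  branch 1.2.2.2.2 (add (p2 & (p1 | p4))):
                    (p2 & (p1 | p4)): α-rule — add p2, (p1 | p4).
                    (p1 | p4): β-rule — branch into p1  //  p4.
                      branch 1.2.2.2.2.1 (add p1):
                        ○ open, literals {p1=1, p2=1, p3=1, p4=1}.
                      branch 1.2.2.2.2.2 (add p4):
                        ○ open, literals {p2=1, p3=1, p4=1}.
  branch 2 (add ~((p4 -> ~p3) <-> (p4 & ~p4)), ~((p2 <-> p3) | (p3 | (p2 & (p1 | p4))))):
    ~((p2 <-> p3) | (p3 | (p2 & (p1 | p4)))): α-rule — add ~(p2 <-> p3), ~(p3 | (p2 & (p1 | p4))).
    ~(p3 | (p2 & (p1 | p4))): α-rule — add ~p3, ~(p2 & (p1 | p4)).
    ~((p4 -> ~p3) <-> (p4 & ~p4)): β-rule — branch into (p4 -> ~p3), ~(p4 & ~p4)  //  ~(p4 -> ~p3), (p4 & ~p4).
      branch 2.1 (add (p4 -> ~p3), ~(p4 & ~p4)):
        ~(p2 <-> p3): β-rule — branch into p2, ~p3  //  ~p2, p3.
          branch 2.1.1 (add p2, ~p3):
            ~(p2 & (p1 | p4)): β-rule — branch into ~p2  //  ~(p1 | p4).
              branch 2.1.1.1 (add ~p2):
                × closes — contains both p2 and ~p2.
              branch 2.1.1.2 (add ~(p1 | p4)):
                ~(p1 | p4): α-rule — add ~p1, ~p4.
                (p4 -> ~p3): β-rule — branch into ~p4  //  ~p3.
                  branch 2.1.1.2.1 (add ~p4):
                    ~(p4 & ~p4): β-rule — branch into ~p4  //  ~~p4.
                      branch 2.1.1.2.1.1 (add ~p4):
                        ○ open, literals {p1=0, p2=1, p3=0, p4=0}.
                      branch 2.1.1.2.1.2 (add ~~p4):
                        × closes — contains both p4 and ~p4.
                  branch 2.1.1.2.2 (add ~p3):
                    ~(p4 & ~p4): β-rule — branch into ~p4  //  ~~p4.
                      branch 2.1.1.2.2.1 (add ~p4):
                        ○ open, literals {p1=0, p2=1, p3=0, p4=0}.
                      branch 2.1.1.2.2.2 (add ~~p4):
                        × closes — contains both p4 and ~p4.
          branch 2.1.2 (add ~p2, p3):
            × closes — contains both p3 and ~p3.
      branch 2.2 (add ~(p4 -> ~p3), (p4 & ~p4)):
        ~(p4 -> ~p3): α-rule — add p4, ~~p3.
        × closes — contains both p3 and ~p3.
9 branches closed, 6 open.
Each open branch fixes some atoms; the unmentioned ones are free. Counting distinct full assignments: branch {p2=1, p3=1, p4=1} (p1) contributes 2 new; branch {p3=1, p4=1} (p1, p2) contributes 2 new; branch {p1=1, p2=1, p3=1, p4=1} (none free) contributes 0 new; branch {p2=1, p3=1, p4=1} (p1) contributes 0 new; branch {p1=0, p2=1, p3=0, p4=0} (none free) contributes 1 new; branch {p1=0, p2=1, p3=0, p4=0} (none free) contributes 0 new. Total: 5.

5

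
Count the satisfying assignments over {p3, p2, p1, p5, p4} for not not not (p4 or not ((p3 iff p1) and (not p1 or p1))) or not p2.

Initial set: {T (not not not (p4 or not ((p3 iff p1) and (not p1 or p1))) or not p2)}.
T (not not not (p4 or not ((p3 iff p1) and (not p1 or p1))) or not p2): β-rule — branch into T not not not (p4 or not ((p3 iff p1) and (not p1 or p1)))  //  T not p2.
  branch 1 (add T not not not (p4 or not ((p3 iff p1) and (not p1 or p1)))):
    T not not not (p4 or not ((p3 iff p1) and (not p1 or p1))): drop double negation, giving T not (p4 or not ((p3 iff p1) and (not p1 or p1))).
    T not (p4 or not ((p3 iff p1) and (not p1 or p1))): α-rule — add F p4, F not ((p3 iff p1) and (not p1 or p1)).
    F not ((p3 iff p1) and (not p1 or p1)): α-rule — add T (p3 iff p1), T (not p1 or p1).
    T (p3 iff p1): β-rule — branch into T p3, T p1  //  F p3, F p1.
      branch 1.1 (add T p3, T p1):
        T (not p1 or p1): β-rule — branch into T not p1  //  T p1.
          branch 1.1.1 (add T not p1):
            × closes — contains both p1 and not p1.
          branch 1.1.2 (add T p1):
            ○ open, literals {p1=true, p3=true, p4=false}.
      branch 1.2 (add F p3, F p1):
        T (not p1 or p1): β-rule — branch into T not p1  //  T p1.
          branch 1.2.1 (add T not p1):
            ○ open, literals {p1=false, p3=false, p4=false}.
          branch 1.2.2 (add T p1):
            × closes — contains both p1 and not p1.
  branch 2 (add T not p2):
    ○ open, literals {p2=false}.
2 branches closed, 3 open.
Each open branch fixes some atoms; the unmentioned ones are free. Counting distinct full assignments: branch {p1=true, p3=true, p4=false} (p2, p5) contributes 4 new; branch {p1=false, p3=false, p4=false} (p2, p5) contributes 4 new; branch {p2=false} (p3, p1, p5, p4) contributes 12 new. Total: 20.

20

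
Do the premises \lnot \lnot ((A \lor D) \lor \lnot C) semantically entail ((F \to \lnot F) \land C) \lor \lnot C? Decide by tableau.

No

Initial set: {T \lnot \lnot ((A \lor D) \lor \lnot C); F (((F \to \lnot F) \land C) \lor \lnot C)}.
T \lnot \lnot ((A \lor D) \lor \lnot C): drop double negation, giving T ((A \lor D) \lor \lnot C).
F (((F \to \lnot F) \land C) \lor \lnot C): α-rule — add F ((F \to \lnot F) \land C), F \lnot C.
T ((A \lor D) \lor \lnot C): β-rule — branch into T (A \lor D)  //  T \lnot C.
  branch 1 (add T (A \lor D)):
    F ((F \to \lnot F) \land C): β-rule — branch into F (F \to \lnot F)  //  F C.
      branch 1.1 (add F (F \to \lnot F)):
        F (F \to \lnot F): α-rule — add T F, F \lnot F.
        T (A \lor D): β-rule — branch into T A  //  T D.
          branch 1.1.1 (add T A):
            ○ open, literals {A=true, C=true, F=true}.
          branch 1.1.2 (add T D):
            ○ open, literals {C=true, D=true, F=true}.
      branch 1.2 (add F C):
        × closes — contains both C and \lnot C.
  branch 2 (add T \lnot C):
    × closes — contains both C and \lnot C.
2 branches closed, 2 open.
An open branch gives a countermodel: A=true, C=true, F=true (unmentioned atoms arbitrary); the premises hold there but the conclusion fails.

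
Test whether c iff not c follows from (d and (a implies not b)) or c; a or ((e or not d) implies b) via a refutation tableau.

No

Initial set: {((d and (a implies not b)) or c); (a or ((e or not d) implies b)); not (c iff not c)}.
((d and (a implies not b)) or c): β-rule — branch into (d and (a implies not b))  //  c.
  branch 1 (add (d and (a implies not b))):
    (d and (a implies not b)): α-rule — add d, (a implies not b).
    (a or ((e or not d) implies b)): β-rule — branch into a  //  ((e or not d) implies b).
      branch 1.1 (add a):
        not (c iff not c): β-rule — branch into c, not not c  //  not c, not c.
          branch 1.1.1 (add c, not not c):
            (a implies not b): β-rule — branch into not a  //  not b.
              branch 1.1.1.1 (add not a):
                × closes — contains both a and not a.
              branch 1.1.1.2 (add not b):
                ○ open, literals {a=1, b=0, c=1, d=1}.
          branch 1.1.2 (add not c, not c):
            (a implies not b): β-rule — branch into not a  //  not b.
              branch 1.1.2.1 (add not a):
                × closes — contains both a and not a.
              branch 1.1.2.2 (add not b):
                ○ open, literals {a=1, b=0, c=0, d=1}.
      branch 1.2 (add ((e or not d) implies b)):
        not (c iff not c): β-rule — branch into c, not not c  //  not c, not c.
          branch 1.2.1 (add c, not not c):
            (a implies not b): β-rule — branch into not a  //  not b.
              branch 1.2.1.1 (add not a):
                ((e or not d) implies b): β-rule — branch into not (e or not d)  //  b.
                  branch 1.2.1.1.1 (add not (e or not d)):
                    not (e or not d): α-rule — add not e, not not d.
                    ○ open, literals {a=0, c=1, d=1, e=0}.
                  branch 1.2.1.1.2 (add b):
                    ○ open, literals {a=0, b=1, c=1, d=1}.
              branch 1.2.1.2 (add not b):
                ((e or not d) implies b): β-rule — branch into not (e or not d)  //  b.
                  branch 1.2.1.2.1 (add not (e or not d)):
                    not (e or not d): α-rule — add not e, not not d.
                    ○ open, literals {b=0, c=1, d=1, e=0}.
                  branch 1.2.1.2.2 (add b):
                    × closes — contains both b and not b.
          branch 1.2.2 (add not c, not c):
            (a implies not b): β-rule — branch into not a  //  not b.
              branch 1.2.2.1 (add not a):
                ((e or not d) implies b): β-rule — branch into not (e or not d)  //  b.
                  branch 1.2.2.1.1 (add not (e or not d)):
                    not (e or not d): α-rule — add not e, not not d.
                    ○ open, literals {a=0, c=0, d=1, e=0}.
                  branch 1.2.2.1.2 (add b):
                    ○ open, literals {a=0, b=1, c=0, d=1}.
              branch 1.2.2.2 (add not b):
                ((e or not d) implies b): β-rule — branch into not (e or not d)  //  b.
                  branch 1.2.2.2.1 (add not (e or not d)):
                    not (e or not d): α-rule — add not e, not not d.
                    ○ open, literals {b=0, c=0, d=1, e=0}.
                  branch 1.2.2.2.2 (add b):
                    × closes — contains both b and not b.
  branch 2 (add c):
    (a or ((e or not d) implies b)): β-rule — branch into a  //  ((e or not d) implies b).
      branch 2.1 (add a):
        not (c iff not c): β-rule — branch into c, not not c  //  not c, not c.
          branch 2.1.1 (add c, not not c):
            ○ open, literals {a=1, c=1}.
          branch 2.1.2 (add not c, not c):
            × closes — contains both c and not c.
      branch 2.2 (add ((e or not d) implies b)):
        not (c iff not c): β-rule — branch into c, not not c  //  not c, not c.
          branch 2.2.1 (add c, not not c):
            ((e or not d) implies b): β-rule — branch into not (e or not d)  //  b.
              branch 2.2.1.1 (add not (e or not d)):
                not (e or not d): α-rule — add not e, not not d.
                ○ open, literals {c=1, d=1, e=0}.
              branch 2.2.1.2 (add b):
                ○ open, literals {b=1, c=1}.
          branch 2.2.2 (add not c, not c):
            × closes — contains both c and not c.
6 branches closed, 11 open.
An open branch gives a countermodel: a=1, b=0, c=1, d=1 (unmentioned atoms arbitrary); the premises hold there but the conclusion fails.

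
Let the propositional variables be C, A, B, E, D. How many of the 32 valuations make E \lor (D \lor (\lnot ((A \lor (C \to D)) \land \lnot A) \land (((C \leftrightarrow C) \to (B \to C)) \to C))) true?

29

Initial set: {T (E \lor (D \lor (\lnot ((A \lor (C \to D)) \land \lnot A) \land (((C \leftrightarrow C) \to (B \to C)) \to C))))}.
T (E \lor (D \lor (\lnot ((A \lor (C \to D)) \land \lnot A) \land (((C \leftrightarrow C) \to (B \to C)) \to C)))): β-rule — branch into T E  //  T (D \lor (\lnot ((A \lor (C \to D)) \land \lnot A) \land (((C \leftrightarrow C) \to (B \to C)) \to C))).
  branch 1 (add T E):
    ○ open, literals {E=1}.
  branch 2 (add T (D \lor (\lnot ((A \lor (C \to D)) \land \lnot A) \land (((C \leftrightarrow C) \to (B \to C)) \to C)))):
    T (D \lor (\lnot ((A \lor (C \to D)) \land \lnot A) \land (((C \leftrightarrow C) \to (B \to C)) \to C))): β-rule — branch into T D  //  T (\lnot ((A \lor (C \to D)) \land \lnot A) \land (((C \leftrightarrow C) \to (B \to C)) \to C)).
      branch 2.1 (add T D):
        ○ open, literals {D=1}.
      branch 2.2 (add T (\lnot ((A \lor (C \to D)) \land \lnot A) \land (((C \leftrightarrow C) \to (B \to C)) \to C))):
        T (\lnot ((A \lor (C \to D)) \land \lnot A) \land (((C \leftrightarrow C) \to (B \to C)) \to C)): α-rule — add T \lnot ((A \lor (C \to D)) \land \lnot A), T (((C \leftrightarrow C) \to (B \to C)) \to C).
        T \lnot ((A \lor (C \to D)) \land \lnot A): β-rule — branch into F (A \lor (C \to D))  //  F \lnot A.
          branch 2.2.1 (add F (A \lor (C \to D))):
            F (A \lor (C \to D)): α-rule — add F A, F (C \to D).
            F (C \to D): α-rule — add T C, F D.
            T (((C \leftrightarrow C) \to (B \to C)) \to C): β-rule — branch into F ((C \leftrightarrow C) \to (B \to C))  //  T C.
              branch 2.2.1.1 (add F ((C \leftrightarrow C) \to (B \to C))):
                F ((C \leftrightarrow C) \to (B \to C)): α-rule — add T (C \leftrightarrow C), F (B \to C).
                F (B \to C): α-rule — add T B, F C.
                × closes — contains both C and \lnot C.
              branch 2.2.1.2 (add T C):
                ○ open, literals {A=0, C=1, D=0}.
          branch 2.2.2 (add F \lnot A):
            T (((C \leftrightarrow C) \to (B \to C)) \to C): β-rule — branch into F ((C \leftrightarrow C) \to (B \to C))  //  T C.
              branch 2.2.2.1 (add F ((C \leftrightarrow C) \to (B \to C))):
                F ((C \leftrightarrow C) \to (B \to C)): α-rule — add T (C \leftrightarrow C), F (B \to C).
                F (B \to C): α-rule — add T B, F C.
                T (C \leftrightarrow C): β-rule — branch into T C, T C  //  F C, F C.
                  branch 2.2.2.1.1 (add T C, T C):
                    × closes — contains both C and \lnot C.
                  branch 2.2.2.1.2 (add F C, F C):
                    ○ open, literals {A=1, B=1, C=0}.
              branch 2.2.2.2 (add T C):
                ○ open, literals {A=1, C=1}.
2 branches closed, 5 open.
Each open branch fixes some atoms; the unmentioned ones are free. Counting distinct full assignments: branch {E=1} (C, A, B, D) contributes 16 new; branch {D=1} (C, A, B, E) contributes 8 new; branch {A=0, C=1, D=0} (B, E) contributes 2 new; branch {A=1, B=1, C=0} (E, D) contributes 1 new; branch {A=1, C=1} (B, E, D) contributes 2 new. Total: 29.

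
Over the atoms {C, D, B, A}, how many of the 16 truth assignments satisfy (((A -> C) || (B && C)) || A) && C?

Initial set: {((((A -> C) || (B && C)) || A) && C)}.
((((A -> C) || (B && C)) || A) && C): α-rule — add (((A -> C) || (B && C)) || A), C.
(((A -> C) || (B && C)) || A): β-rule — branch into ((A -> C) || (B && C))  //  A.
  branch 1 (add ((A -> C) || (B && C))):
    ((A -> C) || (B && C)): β-rule — branch into (A -> C)  //  (B && C).
      branch 1.1 (add (A -> C)):
        (A -> C): β-rule — branch into !A  //  C.
          branch 1.1.1 (add !A):
            ○ open, literals {A=F, C=T}.
          branch 1.1.2 (add C):
            ○ open, literals {C=T}.
      branch 1.2 (add (B && C)):
        (B && C): α-rule — add B, C.
        ○ open, literals {B=T, C=T}.
  branch 2 (add A):
    ○ open, literals {A=T, C=T}.
0 branches closed, 4 open.
Each open branch fixes some atoms; the unmentioned ones are free. Counting distinct full assignments: branch {A=F, C=T} (D, B) contributes 4 new; branch {C=T} (D, B, A) contributes 4 new; branch {B=T, C=T} (D, A) contributes 0 new; branch {A=T, C=T} (D, B) contributes 0 new. Total: 8.

8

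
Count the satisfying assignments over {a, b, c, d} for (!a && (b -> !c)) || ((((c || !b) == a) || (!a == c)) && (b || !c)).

14

Initial set: {((!a && (b -> !c)) || ((((c || !b) == a) || (!a == c)) && (b || !c)))}.
((!a && (b -> !c)) || ((((c || !b) == a) || (!a == c)) && (b || !c))): β-rule — branch into (!a && (b -> !c))  //  ((((c || !b) == a) || (!a == c)) && (b || !c)).
  branch 1 (add (!a && (b -> !c))):
    (!a && (b -> !c)): α-rule — add !a, (b -> !c).
    (b -> !c): β-rule — branch into !b  //  !c.
      branch 1.1 (add !b):
        ○ open, literals {a=F, b=F}.
      branch 1.2 (add !c):
        ○ open, literals {a=F, c=F}.
  branch 2 (add ((((c || !b) == a) || (!a == c)) && (b || !c))):
    ((((c || !b) == a) || (!a == c)) && (b || !c)): α-rule — add (((c || !b) == a) || (!a == c)), (b || !c).
    (((c || !b) == a) || (!a == c)): β-rule — branch into ((c || !b) == a)  //  (!a == c).
      branch 2.1 (add ((c || !b) == a)):
        (b || !c): β-rule — branch into b  //  !c.
          branch 2.1.1 (add b):
            ((c || !b) == a): β-rule — branch into (c || !b), a  //  !(c || !b), !a.
              branch 2.1.1.1 (add (c || !b), a):
                (c || !b): β-rule — branch into c  //  !b.
                  branch 2.1.1.1.1 (add c):
                    ○ open, literals {a=T, b=T, c=T}.
                  branch 2.1.1.1.2 (add !b):
                    × closes — contains both b and !b.
              branch 2.1.1.2 (add !(c || !b), !a):
                !(c || !b): α-rule — add !c, !!b.
                ○ open, literals {a=F, b=T, c=F}.
          branch 2.1.2 (add !c):
            ((c || !b) == a): β-rule — branch into (c || !b), a  //  !(c || !b), !a.
              branch 2.1.2.1 (add (c || !b), a):
                (c || !b): β-rule — branch into c  //  !b.
                  branch 2.1.2.1.1 (add c):
                    × closes — contains both c and !c.
                  branch 2.1.2.1.2 (add !b):
                    ○ open, literals {a=T, b=F, c=F}.
              branch 2.1.2.2 (add !(c || !b), !a):
                !(c || !b): α-rule — add !c, !!b.
                ○ open, literals {a=F, b=T, c=F}.
      branch 2.2 (add (!a == c)):
        (b || !c): β-rule — branch into b  //  !c.
          branch 2.2.1 (add b):
            (!a == c): β-rule — branch into !a, c  //  !!a, !c.
              branch 2.2.1.1 (add !a, c):
                ○ open, literals {a=F, b=T, c=T}.
              branch 2.2.1.2 (add !!a, !c):
                ○ open, literals {a=T, b=T, c=F}.
          branch 2.2.2 (add !c):
            (!a == c): β-rule — branch into !a, c  //  !!a, !c.
              branch 2.2.2.1 (add !a, c):
                × closes — contains both c and !c.
              branch 2.2.2.2 (add !!a, !c):
                ○ open, literals {a=T, c=F}.
3 branches closed, 9 open.
Each open branch fixes some atoms; the unmentioned ones are free. Counting distinct full assignments: branch {a=F, b=F} (c, d) contributes 4 new; branch {a=F, c=F} (b, d) contributes 2 new; branch {a=T, b=T, c=T} (d) contributes 2 new; branch {a=F, b=T, c=F} (d) contributes 0 new; branch {a=T, b=F, c=F} (d) contributes 2 new; branch {a=F, b=T, c=F} (d) contributes 0 new; branch {a=F, b=T, c=T} (d) contributes 2 new; branch {a=T, b=T, c=F} (d) contributes 2 new; branch {a=T, c=F} (b, d) contributes 0 new. Total: 14.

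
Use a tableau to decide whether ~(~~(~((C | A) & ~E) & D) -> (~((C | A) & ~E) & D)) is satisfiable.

Unsatisfiable

Initial set: {~(~~(~((C | A) & ~E) & D) -> (~((C | A) & ~E) & D))}.
~(~~(~((C | A) & ~E) & D) -> (~((C | A) & ~E) & D)): α-rule — add ~~(~((C | A) & ~E) & D), ~(~((C | A) & ~E) & D).
~~(~((C | A) & ~E) & D): drop double negation, giving (~((C | A) & ~E) & D).
(~((C | A) & ~E) & D): α-rule — add ~((C | A) & ~E), D.
~(~((C | A) & ~E) & D): β-rule — branch into ~~((C | A) & ~E)  //  ~D.
  branch 1 (add ~~((C | A) & ~E)):
    ~~((C | A) & ~E): α-rule — add (C | A), ~E.
    ~((C | A) & ~E): β-rule — branch into ~(C | A)  //  ~~E.
      branch 1.1 (add ~(C | A)):
        ~(C | A): α-rule — add ~C, ~A.
        (C | A): β-rule — branch into C  //  A.
          branch 1.1.1 (add C):
            × closes — contains both C and ~C.
          branch 1.1.2 (add A):
            × closes — contains both A and ~A.
      branch 1.2 (add ~~E):
        × closes — contains both E and ~E.
  branch 2 (add ~D):
    × closes — contains both D and ~D.
All 4 branches close.
Every branch closed; the formula is unsatisfiable.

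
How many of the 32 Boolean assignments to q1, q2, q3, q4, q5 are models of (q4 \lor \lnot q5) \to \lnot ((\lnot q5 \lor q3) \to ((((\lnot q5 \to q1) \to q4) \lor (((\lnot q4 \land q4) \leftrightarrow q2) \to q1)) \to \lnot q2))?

Initial set: {((q4 \lor \lnot q5) \to \lnot ((\lnot q5 \lor q3) \to ((((\lnot q5 \to q1) \to q4) \lor (((\lnot q4 \land q4) \leftrightarrow q2) \to q1)) \to \lnot q2)))}.
((q4 \lor \lnot q5) \to \lnot ((\lnot q5 \lor q3) \to ((((\lnot q5 \to q1) \to q4) \lor (((\lnot q4 \land q4) \leftrightarrow q2) \to q1)) \to \lnot q2))): β-rule — branch into \lnot (q4 \lor \lnot q5)  //  \lnot ((\lnot q5 \lor q3) \to ((((\lnot q5 \to q1) \to q4) \lor (((\lnot q4 \land q4) \leftrightarrow q2) \to q1)) \to \lnot q2)).
  branch 1 (add \lnot (q4 \lor \lnot q5)):
    \lnot (q4 \lor \lnot q5): α-rule — add \lnot q4, \lnot \lnot q5.
    ○ open, literals {q4=false, q5=true}.
  branch 2 (add \lnot ((\lnot q5 \lor q3) \to ((((\lnot q5 \to q1) \to q4) \lor (((\lnot q4 \land q4) \leftrightarrow q2) \to q1)) \to \lnot q2))):
    \lnot ((\lnot q5 \lor q3) \to ((((\lnot q5 \to q1) \to q4) \lor (((\lnot q4 \land q4) \leftrightarrow q2) \to q1)) \to \lnot q2)): α-rule — add (\lnot q5 \lor q3), \lnot ((((\lnot q5 \to q1) \to q4) \lor (((\lnot q4 \land q4) \leftrightarrow q2) \to q1)) \to \lnot q2).
    \lnot ((((\lnot q5 \to q1) \to q4) \lor (((\lnot q4 \land q4) \leftrightarrow q2) \to q1)) \to \lnot q2): α-rule — add (((\lnot q5 \to q1) \to q4) \lor (((\lnot q4 \land q4) \leftrightarrow q2) \to q1)), \lnot \lnot q2.
    (\lnot q5 \lor q3): β-rule — branch into \lnot q5  //  q3.
      branch 2.1 (add \lnot q5):
        (((\lnot q5 \to q1) \to q4) \lor (((\lnot q4 \land q4) \leftrightarrow q2) \to q1)): β-rule — branch into ((\lnot q5 \to q1) \to q4)  //  (((\lnot q4 \land q4) \leftrightarrow q2) \to q1).
          branch 2.1.1 (add ((\lnot q5 \to q1) \to q4)):
            ((\lnot q5 \to q1) \to q4): β-rule — branch into \lnot (\lnot q5 \to q1)  //  q4.
              branch 2.1.1.1 (add \lnot (\lnot q5 \to q1)):
                \lnot (\lnot q5 \to q1): α-rule — add \lnot q5, \lnot q1.
                ○ open, literals {q1=false, q2=true, q5=false}.
              branch 2.1.1.2 (add q4):
                ○ open, literals {q2=true, q4=true, q5=false}.
          branch 2.1.2 (add (((\lnot q4 \land q4) \leftrightarrow q2) \to q1)):
            (((\lnot q4 \land q4) \leftrightarrow q2) \to q1): β-rule — branch into \lnot ((\lnot q4 \land q4) \leftrightarrow q2)  //  q1.
              branch 2.1.2.1 (add \lnot ((\lnot q4 \land q4) \leftrightarrow q2)):
                \lnot ((\lnot q4 \land q4) \leftrightarrow q2): β-rule — branch into (\lnot q4 \land q4), \lnot q2  //  \lnot (\lnot q4 \land q4), q2.
                  branch 2.1.2.1.1 (add (\lnot q4 \land q4), \lnot q2):
                    × closes — contains both q2 and \lnot q2.
                  branch 2.1.2.1.2 (add \lnot (\lnot q4 \land q4), q2):
                    \lnot (\lnot q4 \land q4): β-rule — branch into \lnot \lnot q4  //  \lnot q4.
                      branch 2.1.2.1.2.1 (add \lnot \lnot q4):
                        ○ open, literals {q2=true, q4=true, q5=false}.
                      branch 2.1.2.1.2.2 (add \lnot q4):
                        ○ open, literals {q2=true, q4=false, q5=false}.
              branch 2.1.2.2 (add q1):
                ○ open, literals {q1=true, q2=true, q5=false}.
      branch 2.2 (add q3):
        (((\lnot q5 \to q1) \to q4) \lor (((\lnot q4 \land q4) \leftrightarrow q2) \to q1)): β-rule — branch into ((\lnot q5 \to q1) \to q4)  //  (((\lnot q4 \land q4) \leftrightarrow q2) \to q1).
          branch 2.2.1 (add ((\lnot q5 \to q1) \to q4)):
            ((\lnot q5 \to q1) \to q4): β-rule — branch into \lnot (\lnot q5 \to q1)  //  q4.
              branch 2.2.1.1 (add \lnot (\lnot q5 \to q1)):
                \lnot (\lnot q5 \to q1): α-rule — add \lnot q5, \lnot q1.
                ○ open, literals {q1=false, q2=true, q3=true, q5=false}.
              branch 2.2.1.2 (add q4):
                ○ open, literals {q2=true, q3=true, q4=true}.
          branch 2.2.2 (add (((\lnot q4 \land q4) \leftrightarrow q2) \to q1)):
            (((\lnot q4 \land q4) \leftrightarrow q2) \to q1): β-rule — branch into \lnot ((\lnot q4 \land q4) \leftrightarrow q2)  //  q1.
              branch 2.2.2.1 (add \lnot ((\lnot q4 \land q4) \leftrightarrow q2)):
                \lnot ((\lnot q4 \land q4) \leftrightarrow q2): β-rule — branch into (\lnot q4 \land q4), \lnot q2  //  \lnot (\lnot q4 \land q4), q2.
                  branch 2.2.2.1.1 (add (\lnot q4 \land q4), \lnot q2):
                    × closes — contains both q2 and \lnot q2.
                  branch 2.2.2.1.2 (add \lnot (\lnot q4 \land q4), q2):
                    \lnot (\lnot q4 \land q4): β-rule — branch into \lnot \lnot q4  //  \lnot q4.
                      branch 2.2.2.1.2.1 (add \lnot \lnot q4):
                        ○ open, literals {q2=true, q3=true, q4=true}.
                      branch 2.2.2.1.2.2 (add \lnot q4):
                        ○ open, literals {q2=true, q3=true, q4=false}.
              branch 2.2.2.2 (add q1):
                ○ open, literals {q1=true, q2=true, q3=true}.
2 branches closed, 11 open.
Each open branch fixes some atoms; the unmentioned ones are free. Counting distinct full assignments: branch {q4=false, q5=true} (q1, q2, q3) contributes 8 new; branch {q1=false, q2=true, q5=false} (q3, q4) contributes 4 new; branch {q2=true, q4=true, q5=false} (q1, q3) contributes 2 new; branch {q2=true, q4=true, q5=false} (q1, q3) contributes 0 new; branch {q2=true, q4=false, q5=false} (q1, q3) contributes 2 new; branch {q1=true, q2=true, q5=false} (q3, q4) contributes 0 new; branch {q1=false, q2=true, q3=true, q5=false} (q4) contributes 0 new; branch {q2=true, q3=true, q4=true} (q1, q5) contributes 2 new; branch {q2=true, q3=true, q4=true} (q1, q5) contributes 0 new; branch {q2=true, q3=true, q4=false} (q1, q5) contributes 0 new; branch {q1=true, q2=true, q3=true} (q4, q5) contributes 0 new. Total: 18.

18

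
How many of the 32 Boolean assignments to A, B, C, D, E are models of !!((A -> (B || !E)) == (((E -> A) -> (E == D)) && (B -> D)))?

14

Initial set: {!!((A -> (B || !E)) == (((E -> A) -> (E == D)) && (B -> D)))}.
!!((A -> (B || !E)) == (((E -> A) -> (E == D)) && (B -> D))): drop double negation, giving ((A -> (B || !E)) == (((E -> A) -> (E == D)) && (B -> D))).
((A -> (B || !E)) == (((E -> A) -> (E == D)) && (B -> D))): β-rule — branch into (A -> (B || !E)), (((E -> A) -> (E == D)) && (B -> D))  //  !(A -> (B || !E)), !(((E -> A) -> (E == D)) && (B -> D)).
  branch 1 (add (A -> (B || !E)), (((E -> A) -> (E == D)) && (B -> D))):
    (((E -> A) -> (E == D)) && (B -> D)): α-rule — add ((E -> A) -> (E == D)), (B -> D).
    (A -> (B || !E)): β-rule — branch into !A  //  (B || !E).
      branch 1.1 (add !A):
        ((E -> A) -> (E == D)): β-rule — branch into !(E -> A)  //  (E == D).
          branch 1.1.1 (add !(E -> A)):
            !(E -> A): α-rule — add E, !A.
            (B -> D): β-rule — branch into !B  //  D.
              branch 1.1.1.1 (add !B):
                ○ open, literals {A=0, B=0, E=1}.
              branch 1.1.1.2 (add D):
                ○ open, literals {A=0, D=1, E=1}.
          branch 1.1.2 (add (E == D)):
            (B -> D): β-rule — branch into !B  //  D.
              branch 1.1.2.1 (add !B):
                (E == D): β-rule — branch into E, D  //  !E, !D.
                  branch 1.1.2.1.1 (add E, D):
                    ○ open, literals {A=0, B=0, D=1, E=1}.
                  branch 1.1.2.1.2 (add !E, !D):
                    ○ open, literals {A=0, B=0, D=0, E=0}.
              branch 1.1.2.2 (add D):
                (E == D): β-rule — branch into E, D  //  !E, !D.
                  branch 1.1.2.2.1 (add E, D):
                    ○ open, literals {A=0, D=1, E=1}.
                  branch 1.1.2.2.2 (add !E, !D):
                    × closes — contains both D and !D.
      branch 1.2 (add (B || !E)):
        ((E -> A) -> (E == D)): β-rule — branch into !(E -> A)  //  (E == D).
          branch 1.2.1 (add !(E -> A)):
            !(E -> A): α-rule — add E, !A.
            (B -> D): β-rule — branch into !B  //  D.
              branch 1.2.1.1 (add !B):
                (B || !E): β-rule — branch into B  //  !E.
                  branch 1.2.1.1.1 (add B):
                    × closes — contains both B and !B.
                  branch 1.2.1.1.2 (add !E):
                    × closes — contains both E and !E.
              branch 1.2.1.2 (add D):
                (B || !E): β-rule — branch into B  //  !E.
                  branch 1.2.1.2.1 (add B):
                    ○ open, literals {A=0, B=1, D=1, E=1}.
                  branch 1.2.1.2.2 (add !E):
                    × closes — contains both E and !E.
          branch 1.2.2 (add (E == D)):
            (B -> D): β-rule — branch into !B  //  D.
              branch 1.2.2.1 (add !B):
                (B || !E): β-rule — branch into B  //  !E.
                  branch 1.2.2.1.1 (add B):
                    × closes — contains both B and !B.
                  branch 1.2.2.1.2 (add !E):
                    (E == D): β-rule — branch into E, D  //  !E, !D.
                      branch 1.2.2.1.2.1 (add E, D):
                        × closes — contains both E and !E.
                      branch 1.2.2.1.2.2 (add !E, !D):
                        ○ open, literals {B=0, D=0, E=0}.
              branch 1.2.2.2 (add D):
                (B || !E): β-rule — branch into B  //  !E.
                  branch 1.2.2.2.1 (add B):
                    (E == D): β-rule — branch into E, D  //  !E, !D.
                      branch 1.2.2.2.1.1 (add E, D):
                        ○ open, literals {B=1, D=1, E=1}.
                      branch 1.2.2.2.1.2 (add !E, !D):
                        × closes — contains both D and !D.
                  branch 1.2.2.2.2 (add !E):
                    (E == D): β-rule — branch into E, D  //  !E, !D.
                      branch 1.2.2.2.2.1 (add E, D):
                        × closes — contains both E and !E.
                      branch 1.2.2.2.2.2 (add !E, !D):
                        × closes — contains both D and !D.
  branch 2 (add !(A -> (B || !E)), !(((E -> A) -> (E == D)) && (B -> D))):
    !(A -> (B || !E)): α-rule — add A, !(B || !E).
    !(B || !E): α-rule — add !B, !!E.
    !(((E -> A) -> (E == D)) && (B -> D)): β-rule — branch into !((E -> A) -> (E == D))  //  !(B -> D).
      branch 2.1 (add !((E -> A) -> (E == D))):
        !((E -> A) -> (E == D)): α-rule — add (E -> A), !(E == D).
        (E -> A): β-rule — branch into !E  //  A.
          branch 2.1.1 (add !E):
            × closes — contains both E and !E.
          branch 2.1.2 (add A):
            !(E == D): β-rule — branch into E, !D  //  !E, D.
              branch 2.1.2.1 (add E, !D):
                ○ open, literals {A=1, B=0, D=0, E=1}.
              branch 2.1.2.2 (add !E, D):
                × closes — contains both E and !E.
      branch 2.2 (add !(B -> D)):
        !(B -> D): α-rule — add B, !D.
        × closes — contains both B and !B.
12 branches closed, 9 open.
Each open branch fixes some atoms; the unmentioned ones are free. Counting distinct full assignments: branch {A=0, B=0, E=1} (C, D) contributes 4 new; branch {A=0, D=1, E=1} (B, C) contributes 2 new; branch {A=0, B=0, D=1, E=1} (C) contributes 0 new; branch {A=0, B=0, D=0, E=0} (C) contributes 2 new; branch {A=0, D=1, E=1} (B, C) contributes 0 new; branch {A=0, B=1, D=1, E=1} (C) contributes 0 new; branch {B=0, D=0, E=0} (A, C) contributes 2 new; branch {B=1, D=1, E=1} (A, C) contributes 2 new; branch {A=1, B=0, D=0, E=1} (C) contributes 2 new. Total: 14.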